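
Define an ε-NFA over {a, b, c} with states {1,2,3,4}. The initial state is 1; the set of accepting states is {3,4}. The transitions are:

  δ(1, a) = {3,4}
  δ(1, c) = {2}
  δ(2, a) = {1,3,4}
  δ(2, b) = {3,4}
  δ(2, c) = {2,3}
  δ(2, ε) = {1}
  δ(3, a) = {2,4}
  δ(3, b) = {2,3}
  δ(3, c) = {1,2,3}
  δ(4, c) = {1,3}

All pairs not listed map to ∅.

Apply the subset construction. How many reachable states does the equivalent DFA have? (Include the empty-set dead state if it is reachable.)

Start state of the DFA: {1} (ε-closure of the NFA start).
{1} --a--> {3,4}  [new]
{1} --b--> ∅  [new]
{1} --c--> {1,2}  [new]
{3,4} --a--> {1,2,4}  [new]
{3,4} --b--> {1,2,3}  [new]
{3,4} --c--> {1,2,3}  [seen]
∅ --a--> ∅  [seen]
∅ --b--> ∅  [seen]
∅ --c--> ∅  [seen]
{1,2} --a--> {1,3,4}  [new]
{1,2} --b--> {3,4}  [seen]
{1,2} --c--> {1,2,3}  [seen]
{1,2,4} --a--> {1,3,4}  [seen]
{1,2,4} --b--> {3,4}  [seen]
{1,2,4} --c--> {1,2,3}  [seen]
{1,2,3} --a--> {1,2,3,4}  [new]
{1,2,3} --b--> {1,2,3,4}  [seen]
{1,2,3} --c--> {1,2,3}  [seen]
{1,3,4} --a--> {1,2,3,4}  [seen]
{1,3,4} --b--> {1,2,3}  [seen]
{1,3,4} --c--> {1,2,3}  [seen]
{1,2,3,4} --a--> {1,2,3,4}  [seen]
{1,2,3,4} --b--> {1,2,3,4}  [seen]
{1,2,3,4} --c--> {1,2,3}  [seen]
Reachable DFA states: {1}, {3,4}, ∅, {1,2}, {1,2,4}, {1,2,3}, {1,3,4}, {1,2,3,4}.

8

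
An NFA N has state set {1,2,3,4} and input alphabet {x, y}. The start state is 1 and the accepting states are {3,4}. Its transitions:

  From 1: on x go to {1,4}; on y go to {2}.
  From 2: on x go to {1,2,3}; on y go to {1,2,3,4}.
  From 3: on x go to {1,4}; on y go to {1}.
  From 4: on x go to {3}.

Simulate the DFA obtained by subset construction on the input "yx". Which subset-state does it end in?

{1,2,3}

Start: {1}.
δ(1,y) = {2}.
Union: {2}.
After y: {2}.
δ(2,x) = {1,2,3}.
Union: {1,2,3}.
After x: {1,2,3}.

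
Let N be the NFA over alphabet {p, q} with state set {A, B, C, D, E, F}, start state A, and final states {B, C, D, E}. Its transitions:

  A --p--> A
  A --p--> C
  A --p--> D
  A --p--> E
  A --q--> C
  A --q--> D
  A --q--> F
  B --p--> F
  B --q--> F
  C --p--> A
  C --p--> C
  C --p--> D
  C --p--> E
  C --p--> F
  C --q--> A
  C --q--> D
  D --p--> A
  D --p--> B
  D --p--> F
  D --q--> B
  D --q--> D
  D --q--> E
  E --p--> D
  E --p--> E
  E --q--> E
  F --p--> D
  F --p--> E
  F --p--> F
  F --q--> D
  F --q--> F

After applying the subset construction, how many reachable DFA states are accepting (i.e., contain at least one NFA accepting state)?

5

Start state of the DFA: {A}.
{A} --p--> {A, C, D, E}  [new]
{A} --q--> {C, D, F}  [new]
{A, C, D, E} --p--> {A, B, C, D, E, F}  [new]
{A, C, D, E} --q--> {A, B, C, D, E, F}  [seen]
{C, D, F} --p--> {A, B, C, D, E, F}  [seen]
{C, D, F} --q--> {A, B, D, E, F}  [new]
{A, B, C, D, E, F} --p--> {A, B, C, D, E, F}  [seen]
{A, B, C, D, E, F} --q--> {A, B, C, D, E, F}  [seen]
{A, B, D, E, F} --p--> {A, B, C, D, E, F}  [seen]
{A, B, D, E, F} --q--> {B, C, D, E, F}  [new]
{B, C, D, E, F} --p--> {A, B, C, D, E, F}  [seen]
{B, C, D, E, F} --q--> {A, B, D, E, F}  [seen]
Reachable DFA states: {A}, {A, C, D, E}, {C, D, F}, {A, B, C, D, E, F}, {A, B, D, E, F}, {B, C, D, E, F}.
Accepting DFA states (contain an NFA accepting state): {A, C, D, E}, {C, D, F}, {A, B, C, D, E, F}, {A, B, D, E, F}, {B, C, D, E, F}.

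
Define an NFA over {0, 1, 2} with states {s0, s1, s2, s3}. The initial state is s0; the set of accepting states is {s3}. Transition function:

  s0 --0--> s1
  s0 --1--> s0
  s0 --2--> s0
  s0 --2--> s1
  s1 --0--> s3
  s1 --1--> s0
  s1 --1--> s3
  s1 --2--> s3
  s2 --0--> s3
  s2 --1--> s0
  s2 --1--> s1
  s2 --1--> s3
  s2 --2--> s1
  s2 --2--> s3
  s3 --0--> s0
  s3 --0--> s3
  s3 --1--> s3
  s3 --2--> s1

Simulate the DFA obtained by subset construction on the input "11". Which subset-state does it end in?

Start: {s0}.
δ(s0,1) = {s0}.
Union: {s0}.
After 1: {s0}.
δ(s0,1) = {s0}.
Union: {s0}.
After 1: {s0}.

{s0}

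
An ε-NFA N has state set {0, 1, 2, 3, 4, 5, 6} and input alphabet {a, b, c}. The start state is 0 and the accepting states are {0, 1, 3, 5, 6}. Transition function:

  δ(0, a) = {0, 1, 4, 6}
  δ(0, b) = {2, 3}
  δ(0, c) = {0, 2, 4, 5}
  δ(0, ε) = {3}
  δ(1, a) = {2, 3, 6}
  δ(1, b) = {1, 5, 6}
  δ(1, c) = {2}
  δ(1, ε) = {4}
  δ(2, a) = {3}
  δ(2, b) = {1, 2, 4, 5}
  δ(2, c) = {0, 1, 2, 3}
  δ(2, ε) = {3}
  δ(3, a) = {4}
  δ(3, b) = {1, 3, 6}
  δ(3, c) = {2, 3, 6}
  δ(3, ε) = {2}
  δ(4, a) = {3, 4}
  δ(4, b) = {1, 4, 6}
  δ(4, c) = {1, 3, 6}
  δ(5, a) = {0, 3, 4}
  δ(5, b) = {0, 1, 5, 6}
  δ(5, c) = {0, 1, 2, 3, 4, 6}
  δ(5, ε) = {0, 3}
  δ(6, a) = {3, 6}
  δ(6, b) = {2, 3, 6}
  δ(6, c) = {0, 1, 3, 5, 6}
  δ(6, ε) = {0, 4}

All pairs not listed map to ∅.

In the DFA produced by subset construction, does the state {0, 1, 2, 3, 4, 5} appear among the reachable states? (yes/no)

Start state of the DFA: {0, 2, 3} (ε-closure of the NFA start).
{0, 2, 3} --a--> {0, 1, 2, 3, 4, 6}  [new]
{0, 2, 3} --b--> {0, 1, 2, 3, 4, 5, 6}  [new]
{0, 2, 3} --c--> {0, 1, 2, 3, 4, 5, 6}  [seen]
{0, 1, 2, 3, 4, 6} --a--> {0, 1, 2, 3, 4, 6}  [seen]
{0, 1, 2, 3, 4, 6} --b--> {0, 1, 2, 3, 4, 5, 6}  [seen]
{0, 1, 2, 3, 4, 6} --c--> {0, 1, 2, 3, 4, 5, 6}  [seen]
{0, 1, 2, 3, 4, 5, 6} --a--> {0, 1, 2, 3, 4, 6}  [seen]
{0, 1, 2, 3, 4, 5, 6} --b--> {0, 1, 2, 3, 4, 5, 6}  [seen]
{0, 1, 2, 3, 4, 5, 6} --c--> {0, 1, 2, 3, 4, 5, 6}  [seen]
Reachable DFA states: {0, 2, 3}, {0, 1, 2, 3, 4, 6}, {0, 1, 2, 3, 4, 5, 6}.
{0, 1, 2, 3, 4, 5} is not among them.

no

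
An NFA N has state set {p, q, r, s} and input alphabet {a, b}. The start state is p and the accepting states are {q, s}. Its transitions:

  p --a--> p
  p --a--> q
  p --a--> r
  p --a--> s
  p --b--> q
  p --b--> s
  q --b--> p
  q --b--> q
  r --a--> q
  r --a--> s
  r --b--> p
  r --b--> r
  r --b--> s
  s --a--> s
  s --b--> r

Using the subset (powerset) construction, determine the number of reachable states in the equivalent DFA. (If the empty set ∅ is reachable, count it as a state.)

Start state of the DFA: {p}.
{p} --a--> {p, q, r, s}  [new]
{p} --b--> {q, s}  [new]
{p, q, r, s} --a--> {p, q, r, s}  [seen]
{p, q, r, s} --b--> {p, q, r, s}  [seen]
{q, s} --a--> {s}  [new]
{q, s} --b--> {p, q, r}  [new]
{s} --a--> {s}  [seen]
{s} --b--> {r}  [new]
{p, q, r} --a--> {p, q, r, s}  [seen]
{p, q, r} --b--> {p, q, r, s}  [seen]
{r} --a--> {q, s}  [seen]
{r} --b--> {p, r, s}  [new]
{p, r, s} --a--> {p, q, r, s}  [seen]
{p, r, s} --b--> {p, q, r, s}  [seen]
Reachable DFA states: {p}, {p, q, r, s}, {q, s}, {s}, {p, q, r}, {r}, {p, r, s}.

7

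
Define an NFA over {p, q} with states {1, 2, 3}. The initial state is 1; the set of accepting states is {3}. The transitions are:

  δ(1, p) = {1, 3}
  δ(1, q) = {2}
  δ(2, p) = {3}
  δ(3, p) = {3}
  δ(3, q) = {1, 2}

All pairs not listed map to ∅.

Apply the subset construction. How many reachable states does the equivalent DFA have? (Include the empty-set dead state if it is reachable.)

Start state of the DFA: {1}.
{1} --p--> {1, 3}  [new]
{1} --q--> {2}  [new]
{1, 3} --p--> {1, 3}  [seen]
{1, 3} --q--> {1, 2}  [new]
{2} --p--> {3}  [new]
{2} --q--> ∅  [new]
{1, 2} --p--> {1, 3}  [seen]
{1, 2} --q--> {2}  [seen]
{3} --p--> {3}  [seen]
{3} --q--> {1, 2}  [seen]
∅ --p--> ∅  [seen]
∅ --q--> ∅  [seen]
Reachable DFA states: {1}, {1, 3}, {2}, {1, 2}, {3}, ∅.

6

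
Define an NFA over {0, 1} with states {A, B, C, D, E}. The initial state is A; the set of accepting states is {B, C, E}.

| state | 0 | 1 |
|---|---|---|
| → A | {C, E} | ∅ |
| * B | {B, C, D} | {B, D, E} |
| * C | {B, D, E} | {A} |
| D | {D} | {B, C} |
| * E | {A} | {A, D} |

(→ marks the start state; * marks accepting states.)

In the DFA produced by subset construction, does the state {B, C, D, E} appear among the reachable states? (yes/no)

yes

Start state of the DFA: {A}.
{A} --0--> {C, E}  [new]
{A} --1--> ∅  [new]
{C, E} --0--> {A, B, D, E}  [new]
{C, E} --1--> {A, D}  [new]
∅ --0--> ∅  [seen]
∅ --1--> ∅  [seen]
{A, B, D, E} --0--> {A, B, C, D, E}  [new]
{A, B, D, E} --1--> {A, B, C, D, E}  [seen]
{A, D} --0--> {C, D, E}  [new]
{A, D} --1--> {B, C}  [new]
{A, B, C, D, E} --0--> {A, B, C, D, E}  [seen]
{A, B, C, D, E} --1--> {A, B, C, D, E}  [seen]
{C, D, E} --0--> {A, B, D, E}  [seen]
{C, D, E} --1--> {A, B, C, D}  [new]
{B, C} --0--> {B, C, D, E}  [new]
{B, C} --1--> {A, B, D, E}  [seen]
{A, B, C, D} --0--> {B, C, D, E}  [seen]
{A, B, C, D} --1--> {A, B, C, D, E}  [seen]
{B, C, D, E} --0--> {A, B, C, D, E}  [seen]
{B, C, D, E} --1--> {A, B, C, D, E}  [seen]
Reachable DFA states: {A}, {C, E}, ∅, {A, B, D, E}, {A, D}, {A, B, C, D, E}, {C, D, E}, {B, C}, {A, B, C, D}, {B, C, D, E}.
{B, C, D, E} is among them.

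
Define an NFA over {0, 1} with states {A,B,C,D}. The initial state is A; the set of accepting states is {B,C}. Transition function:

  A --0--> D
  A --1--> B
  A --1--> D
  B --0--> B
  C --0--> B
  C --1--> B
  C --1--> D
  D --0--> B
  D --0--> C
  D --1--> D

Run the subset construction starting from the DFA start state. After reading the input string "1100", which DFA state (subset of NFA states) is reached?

{B}

Start: {A}.
δ(A,1) = {B,D}.
Union: {B,D}.
After 1: {B,D}.
δ(B,1) = ∅; δ(D,1) = {D}.
Union: {D}.
After 1: {D}.
δ(D,0) = {B,C}.
Union: {B,C}.
After 0: {B,C}.
δ(B,0) = {B}; δ(C,0) = {B}.
Union: {B}.
After 0: {B}.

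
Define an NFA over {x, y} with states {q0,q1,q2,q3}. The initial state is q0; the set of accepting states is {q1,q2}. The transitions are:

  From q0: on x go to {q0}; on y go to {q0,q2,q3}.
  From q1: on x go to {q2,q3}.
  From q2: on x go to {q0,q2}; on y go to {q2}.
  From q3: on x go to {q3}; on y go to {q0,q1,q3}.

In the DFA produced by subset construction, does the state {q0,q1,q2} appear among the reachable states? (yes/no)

Start state of the DFA: {q0}.
{q0} --x--> {q0}  [seen]
{q0} --y--> {q0,q2,q3}  [new]
{q0,q2,q3} --x--> {q0,q2,q3}  [seen]
{q0,q2,q3} --y--> {q0,q1,q2,q3}  [new]
{q0,q1,q2,q3} --x--> {q0,q2,q3}  [seen]
{q0,q1,q2,q3} --y--> {q0,q1,q2,q3}  [seen]
Reachable DFA states: {q0}, {q0,q2,q3}, {q0,q1,q2,q3}.
{q0,q1,q2} is not among them.

no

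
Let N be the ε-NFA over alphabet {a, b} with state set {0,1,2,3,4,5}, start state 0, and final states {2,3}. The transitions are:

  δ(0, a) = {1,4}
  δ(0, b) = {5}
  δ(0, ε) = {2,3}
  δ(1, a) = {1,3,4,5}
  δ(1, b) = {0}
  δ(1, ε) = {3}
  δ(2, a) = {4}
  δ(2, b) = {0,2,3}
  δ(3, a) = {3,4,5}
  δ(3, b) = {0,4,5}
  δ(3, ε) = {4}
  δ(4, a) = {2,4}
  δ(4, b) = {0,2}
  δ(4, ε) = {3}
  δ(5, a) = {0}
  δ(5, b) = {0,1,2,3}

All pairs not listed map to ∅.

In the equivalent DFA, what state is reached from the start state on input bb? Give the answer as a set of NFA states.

Start: {0,2,3,4}.
δ(0,b) = {5}; δ(2,b) = {0,2,3}; δ(3,b) = {0,4,5}; δ(4,b) = {0,2}.
Union: {0,2,3,4,5}.
After b: {0,2,3,4,5}.
δ(0,b) = {5}; δ(2,b) = {0,2,3}; δ(3,b) = {0,4,5}; δ(4,b) = {0,2}; δ(5,b) = {0,1,2,3}.
Union: {0,1,2,3,4,5}.
After b: {0,1,2,3,4,5}.

{0,1,2,3,4,5}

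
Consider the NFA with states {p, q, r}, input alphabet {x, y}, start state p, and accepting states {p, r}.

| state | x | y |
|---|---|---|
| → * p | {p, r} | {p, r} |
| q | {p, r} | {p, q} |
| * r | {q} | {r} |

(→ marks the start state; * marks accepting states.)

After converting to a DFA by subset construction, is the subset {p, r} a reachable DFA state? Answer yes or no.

Start state of the DFA: {p}.
{p} --x--> {p, r}  [new]
{p} --y--> {p, r}  [seen]
{p, r} --x--> {p, q, r}  [new]
{p, r} --y--> {p, r}  [seen]
{p, q, r} --x--> {p, q, r}  [seen]
{p, q, r} --y--> {p, q, r}  [seen]
Reachable DFA states: {p}, {p, r}, {p, q, r}.
{p, r} is among them.

yes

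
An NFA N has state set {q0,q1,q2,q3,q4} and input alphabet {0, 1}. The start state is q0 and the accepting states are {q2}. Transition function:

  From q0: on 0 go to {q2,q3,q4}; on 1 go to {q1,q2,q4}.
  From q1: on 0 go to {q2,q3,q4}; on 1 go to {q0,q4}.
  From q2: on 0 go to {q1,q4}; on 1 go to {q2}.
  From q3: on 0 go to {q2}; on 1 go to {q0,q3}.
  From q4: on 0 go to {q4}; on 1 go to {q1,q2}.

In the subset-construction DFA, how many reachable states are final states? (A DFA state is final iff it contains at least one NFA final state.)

Start state of the DFA: {q0}.
{q0} --0--> {q2,q3,q4}  [new]
{q0} --1--> {q1,q2,q4}  [new]
{q2,q3,q4} --0--> {q1,q2,q4}  [seen]
{q2,q3,q4} --1--> {q0,q1,q2,q3}  [new]
{q1,q2,q4} --0--> {q1,q2,q3,q4}  [new]
{q1,q2,q4} --1--> {q0,q1,q2,q4}  [new]
{q0,q1,q2,q3} --0--> {q1,q2,q3,q4}  [seen]
{q0,q1,q2,q3} --1--> {q0,q1,q2,q3,q4}  [new]
{q1,q2,q3,q4} --0--> {q1,q2,q3,q4}  [seen]
{q1,q2,q3,q4} --1--> {q0,q1,q2,q3,q4}  [seen]
{q0,q1,q2,q4} --0--> {q1,q2,q3,q4}  [seen]
{q0,q1,q2,q4} --1--> {q0,q1,q2,q4}  [seen]
{q0,q1,q2,q3,q4} --0--> {q1,q2,q3,q4}  [seen]
{q0,q1,q2,q3,q4} --1--> {q0,q1,q2,q3,q4}  [seen]
Reachable DFA states: {q0}, {q2,q3,q4}, {q1,q2,q4}, {q0,q1,q2,q3}, {q1,q2,q3,q4}, {q0,q1,q2,q4}, {q0,q1,q2,q3,q4}.
Accepting DFA states (contain an NFA accepting state): {q2,q3,q4}, {q1,q2,q4}, {q0,q1,q2,q3}, {q1,q2,q3,q4}, {q0,q1,q2,q4}, {q0,q1,q2,q3,q4}.

6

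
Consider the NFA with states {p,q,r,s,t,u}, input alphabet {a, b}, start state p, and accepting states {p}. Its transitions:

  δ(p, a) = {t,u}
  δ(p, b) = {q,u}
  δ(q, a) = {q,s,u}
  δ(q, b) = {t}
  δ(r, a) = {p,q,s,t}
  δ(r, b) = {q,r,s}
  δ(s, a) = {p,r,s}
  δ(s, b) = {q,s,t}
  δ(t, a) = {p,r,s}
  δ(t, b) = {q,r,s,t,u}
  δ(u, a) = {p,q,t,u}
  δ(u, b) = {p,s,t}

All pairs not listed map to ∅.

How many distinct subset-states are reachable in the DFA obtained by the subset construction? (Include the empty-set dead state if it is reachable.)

Start state of the DFA: {p}.
{p} --a--> {t,u}  [new]
{p} --b--> {q,u}  [new]
{t,u} --a--> {p,q,r,s,t,u}  [new]
{t,u} --b--> {p,q,r,s,t,u}  [seen]
{q,u} --a--> {p,q,s,t,u}  [new]
{q,u} --b--> {p,s,t}  [new]
{p,q,r,s,t,u} --a--> {p,q,r,s,t,u}  [seen]
{p,q,r,s,t,u} --b--> {p,q,r,s,t,u}  [seen]
{p,q,s,t,u} --a--> {p,q,r,s,t,u}  [seen]
{p,q,s,t,u} --b--> {p,q,r,s,t,u}  [seen]
{p,s,t} --a--> {p,r,s,t,u}  [new]
{p,s,t} --b--> {q,r,s,t,u}  [new]
{p,r,s,t,u} --a--> {p,q,r,s,t,u}  [seen]
{p,r,s,t,u} --b--> {p,q,r,s,t,u}  [seen]
{q,r,s,t,u} --a--> {p,q,r,s,t,u}  [seen]
{q,r,s,t,u} --b--> {p,q,r,s,t,u}  [seen]
Reachable DFA states: {p}, {t,u}, {q,u}, {p,q,r,s,t,u}, {p,q,s,t,u}, {p,s,t}, {p,r,s,t,u}, {q,r,s,t,u}.

8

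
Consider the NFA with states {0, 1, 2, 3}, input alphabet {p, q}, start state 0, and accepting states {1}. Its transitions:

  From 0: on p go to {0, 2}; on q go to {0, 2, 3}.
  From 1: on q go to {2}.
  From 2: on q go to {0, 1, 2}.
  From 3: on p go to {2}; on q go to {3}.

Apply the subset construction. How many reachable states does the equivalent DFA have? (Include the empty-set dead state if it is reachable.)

Start state of the DFA: {0}.
{0} --p--> {0, 2}  [new]
{0} --q--> {0, 2, 3}  [new]
{0, 2} --p--> {0, 2}  [seen]
{0, 2} --q--> {0, 1, 2, 3}  [new]
{0, 2, 3} --p--> {0, 2}  [seen]
{0, 2, 3} --q--> {0, 1, 2, 3}  [seen]
{0, 1, 2, 3} --p--> {0, 2}  [seen]
{0, 1, 2, 3} --q--> {0, 1, 2, 3}  [seen]
Reachable DFA states: {0}, {0, 2}, {0, 2, 3}, {0, 1, 2, 3}.

4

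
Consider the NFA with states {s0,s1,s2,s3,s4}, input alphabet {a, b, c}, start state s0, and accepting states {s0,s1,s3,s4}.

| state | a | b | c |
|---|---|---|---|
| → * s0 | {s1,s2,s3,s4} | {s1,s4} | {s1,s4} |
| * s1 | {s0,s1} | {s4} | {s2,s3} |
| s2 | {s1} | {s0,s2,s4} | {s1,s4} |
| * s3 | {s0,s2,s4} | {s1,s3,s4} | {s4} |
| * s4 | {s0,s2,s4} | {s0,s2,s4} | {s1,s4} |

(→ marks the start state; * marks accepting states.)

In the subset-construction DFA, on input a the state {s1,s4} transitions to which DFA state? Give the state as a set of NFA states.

δ(s1,a) = {s0,s1}; δ(s4,a) = {s0,s2,s4}.
Union: {s0,s1,s2,s4}.

{s0,s1,s2,s4}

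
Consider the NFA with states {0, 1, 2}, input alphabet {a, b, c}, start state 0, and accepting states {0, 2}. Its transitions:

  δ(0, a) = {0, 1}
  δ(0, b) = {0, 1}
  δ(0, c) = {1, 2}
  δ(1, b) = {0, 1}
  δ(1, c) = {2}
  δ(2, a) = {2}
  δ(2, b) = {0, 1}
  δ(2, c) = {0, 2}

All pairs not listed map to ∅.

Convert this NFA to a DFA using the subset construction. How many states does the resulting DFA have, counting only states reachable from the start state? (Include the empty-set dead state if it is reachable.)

6

Start state of the DFA: {0}.
{0} --a--> {0, 1}  [new]
{0} --b--> {0, 1}  [seen]
{0} --c--> {1, 2}  [new]
{0, 1} --a--> {0, 1}  [seen]
{0, 1} --b--> {0, 1}  [seen]
{0, 1} --c--> {1, 2}  [seen]
{1, 2} --a--> {2}  [new]
{1, 2} --b--> {0, 1}  [seen]
{1, 2} --c--> {0, 2}  [new]
{2} --a--> {2}  [seen]
{2} --b--> {0, 1}  [seen]
{2} --c--> {0, 2}  [seen]
{0, 2} --a--> {0, 1, 2}  [new]
{0, 2} --b--> {0, 1}  [seen]
{0, 2} --c--> {0, 1, 2}  [seen]
{0, 1, 2} --a--> {0, 1, 2}  [seen]
{0, 1, 2} --b--> {0, 1}  [seen]
{0, 1, 2} --c--> {0, 1, 2}  [seen]
Reachable DFA states: {0}, {0, 1}, {1, 2}, {2}, {0, 2}, {0, 1, 2}.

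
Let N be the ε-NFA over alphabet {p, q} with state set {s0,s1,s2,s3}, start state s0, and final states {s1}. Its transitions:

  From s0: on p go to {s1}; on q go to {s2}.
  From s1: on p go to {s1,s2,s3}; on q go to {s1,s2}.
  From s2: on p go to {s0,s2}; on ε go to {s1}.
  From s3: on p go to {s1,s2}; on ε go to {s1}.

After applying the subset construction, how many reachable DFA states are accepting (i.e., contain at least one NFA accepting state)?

4

Start state of the DFA: {s0} (ε-closure of the NFA start).
{s0} --p--> {s1}  [new]
{s0} --q--> {s1,s2}  [new]
{s1} --p--> {s1,s2,s3}  [new]
{s1} --q--> {s1,s2}  [seen]
{s1,s2} --p--> {s0,s1,s2,s3}  [new]
{s1,s2} --q--> {s1,s2}  [seen]
{s1,s2,s3} --p--> {s0,s1,s2,s3}  [seen]
{s1,s2,s3} --q--> {s1,s2}  [seen]
{s0,s1,s2,s3} --p--> {s0,s1,s2,s3}  [seen]
{s0,s1,s2,s3} --q--> {s1,s2}  [seen]
Reachable DFA states: {s0}, {s1}, {s1,s2}, {s1,s2,s3}, {s0,s1,s2,s3}.
Accepting DFA states (contain an NFA accepting state): {s1}, {s1,s2}, {s1,s2,s3}, {s0,s1,s2,s3}.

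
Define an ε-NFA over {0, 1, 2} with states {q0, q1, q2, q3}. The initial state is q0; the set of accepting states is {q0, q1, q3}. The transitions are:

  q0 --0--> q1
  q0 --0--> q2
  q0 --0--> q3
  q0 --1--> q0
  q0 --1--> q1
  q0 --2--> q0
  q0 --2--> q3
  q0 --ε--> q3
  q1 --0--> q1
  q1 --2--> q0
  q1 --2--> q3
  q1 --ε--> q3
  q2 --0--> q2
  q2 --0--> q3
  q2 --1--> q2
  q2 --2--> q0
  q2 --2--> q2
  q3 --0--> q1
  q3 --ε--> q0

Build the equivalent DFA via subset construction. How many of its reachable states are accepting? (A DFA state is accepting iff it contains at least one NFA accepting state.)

4

Start state of the DFA: {q0, q3} (ε-closure of the NFA start).
{q0, q3} --0--> {q0, q1, q2, q3}  [new]
{q0, q3} --1--> {q0, q1, q3}  [new]
{q0, q3} --2--> {q0, q3}  [seen]
{q0, q1, q2, q3} --0--> {q0, q1, q2, q3}  [seen]
{q0, q1, q2, q3} --1--> {q0, q1, q2, q3}  [seen]
{q0, q1, q2, q3} --2--> {q0, q2, q3}  [new]
{q0, q1, q3} --0--> {q0, q1, q2, q3}  [seen]
{q0, q1, q3} --1--> {q0, q1, q3}  [seen]
{q0, q1, q3} --2--> {q0, q3}  [seen]
{q0, q2, q3} --0--> {q0, q1, q2, q3}  [seen]
{q0, q2, q3} --1--> {q0, q1, q2, q3}  [seen]
{q0, q2, q3} --2--> {q0, q2, q3}  [seen]
Reachable DFA states: {q0, q3}, {q0, q1, q2, q3}, {q0, q1, q3}, {q0, q2, q3}.
Accepting DFA states (contain an NFA accepting state): {q0, q3}, {q0, q1, q2, q3}, {q0, q1, q3}, {q0, q2, q3}.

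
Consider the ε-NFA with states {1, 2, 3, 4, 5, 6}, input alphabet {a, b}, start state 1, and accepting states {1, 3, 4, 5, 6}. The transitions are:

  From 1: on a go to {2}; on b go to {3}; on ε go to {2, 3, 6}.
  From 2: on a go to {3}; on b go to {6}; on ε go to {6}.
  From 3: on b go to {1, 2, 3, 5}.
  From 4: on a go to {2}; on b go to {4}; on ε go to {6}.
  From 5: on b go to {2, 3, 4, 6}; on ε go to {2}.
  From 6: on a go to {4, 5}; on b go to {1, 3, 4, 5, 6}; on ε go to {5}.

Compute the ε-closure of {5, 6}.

Begin with {5, 6}.
5 →ε {2}; add 2.
ε-closure = {2, 5, 6}.

{2, 5, 6}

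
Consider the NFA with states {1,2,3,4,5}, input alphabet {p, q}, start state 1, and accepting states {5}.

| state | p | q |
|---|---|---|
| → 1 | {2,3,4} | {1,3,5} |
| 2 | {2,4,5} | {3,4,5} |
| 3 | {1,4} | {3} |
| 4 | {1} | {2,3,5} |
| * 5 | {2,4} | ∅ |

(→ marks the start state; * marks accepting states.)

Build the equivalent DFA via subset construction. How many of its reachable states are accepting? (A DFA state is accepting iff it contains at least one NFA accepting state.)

4

Start state of the DFA: {1}.
{1} --p--> {2,3,4}  [new]
{1} --q--> {1,3,5}  [new]
{2,3,4} --p--> {1,2,4,5}  [new]
{2,3,4} --q--> {2,3,4,5}  [new]
{1,3,5} --p--> {1,2,3,4}  [new]
{1,3,5} --q--> {1,3,5}  [seen]
{1,2,4,5} --p--> {1,2,3,4,5}  [new]
{1,2,4,5} --q--> {1,2,3,4,5}  [seen]
{2,3,4,5} --p--> {1,2,4,5}  [seen]
{2,3,4,5} --q--> {2,3,4,5}  [seen]
{1,2,3,4} --p--> {1,2,3,4,5}  [seen]
{1,2,3,4} --q--> {1,2,3,4,5}  [seen]
{1,2,3,4,5} --p--> {1,2,3,4,5}  [seen]
{1,2,3,4,5} --q--> {1,2,3,4,5}  [seen]
Reachable DFA states: {1}, {2,3,4}, {1,3,5}, {1,2,4,5}, {2,3,4,5}, {1,2,3,4}, {1,2,3,4,5}.
Accepting DFA states (contain an NFA accepting state): {1,3,5}, {1,2,4,5}, {2,3,4,5}, {1,2,3,4,5}.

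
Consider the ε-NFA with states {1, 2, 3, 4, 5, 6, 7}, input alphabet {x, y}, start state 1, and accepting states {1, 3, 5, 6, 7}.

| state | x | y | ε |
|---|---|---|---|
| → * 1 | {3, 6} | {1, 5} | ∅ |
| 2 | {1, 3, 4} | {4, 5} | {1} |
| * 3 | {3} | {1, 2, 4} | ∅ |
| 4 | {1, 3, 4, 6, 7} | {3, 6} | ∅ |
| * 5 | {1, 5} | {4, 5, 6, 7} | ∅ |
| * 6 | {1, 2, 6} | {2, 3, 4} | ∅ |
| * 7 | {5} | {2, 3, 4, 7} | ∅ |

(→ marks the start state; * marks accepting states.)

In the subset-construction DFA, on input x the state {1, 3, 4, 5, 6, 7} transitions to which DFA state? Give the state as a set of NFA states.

δ(1,x) = {3, 6}; δ(3,x) = {3}; δ(4,x) = {1, 3, 4, 6, 7}; δ(5,x) = {1, 5}; δ(6,x) = {1, 2, 6}; δ(7,x) = {5}.
Union: {1, 2, 3, 4, 5, 6, 7}.

{1, 2, 3, 4, 5, 6, 7}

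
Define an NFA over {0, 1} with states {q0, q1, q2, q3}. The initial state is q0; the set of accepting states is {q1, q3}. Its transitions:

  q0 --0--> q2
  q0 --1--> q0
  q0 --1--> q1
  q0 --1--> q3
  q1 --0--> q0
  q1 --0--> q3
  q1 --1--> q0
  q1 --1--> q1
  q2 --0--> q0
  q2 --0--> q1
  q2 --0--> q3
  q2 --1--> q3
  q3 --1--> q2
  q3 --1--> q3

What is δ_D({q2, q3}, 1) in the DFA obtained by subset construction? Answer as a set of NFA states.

{q2, q3}

δ(q2,1) = {q3}; δ(q3,1) = {q2, q3}.
Union: {q2, q3}.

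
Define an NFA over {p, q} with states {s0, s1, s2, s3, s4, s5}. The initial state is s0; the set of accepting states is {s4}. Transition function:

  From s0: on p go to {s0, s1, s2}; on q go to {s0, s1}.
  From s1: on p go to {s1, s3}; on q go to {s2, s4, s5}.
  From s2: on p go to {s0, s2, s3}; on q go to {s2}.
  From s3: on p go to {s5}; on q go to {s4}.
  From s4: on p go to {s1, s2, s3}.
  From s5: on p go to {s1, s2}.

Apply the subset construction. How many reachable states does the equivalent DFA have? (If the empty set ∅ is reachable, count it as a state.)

Start state of the DFA: {s0}.
{s0} --p--> {s0, s1, s2}  [new]
{s0} --q--> {s0, s1}  [new]
{s0, s1, s2} --p--> {s0, s1, s2, s3}  [new]
{s0, s1, s2} --q--> {s0, s1, s2, s4, s5}  [new]
{s0, s1} --p--> {s0, s1, s2, s3}  [seen]
{s0, s1} --q--> {s0, s1, s2, s4, s5}  [seen]
{s0, s1, s2, s3} --p--> {s0, s1, s2, s3, s5}  [new]
{s0, s1, s2, s3} --q--> {s0, s1, s2, s4, s5}  [seen]
{s0, s1, s2, s4, s5} --p--> {s0, s1, s2, s3}  [seen]
{s0, s1, s2, s4, s5} --q--> {s0, s1, s2, s4, s5}  [seen]
{s0, s1, s2, s3, s5} --p--> {s0, s1, s2, s3, s5}  [seen]
{s0, s1, s2, s3, s5} --q--> {s0, s1, s2, s4, s5}  [seen]
Reachable DFA states: {s0}, {s0, s1, s2}, {s0, s1}, {s0, s1, s2, s3}, {s0, s1, s2, s4, s5}, {s0, s1, s2, s3, s5}.

6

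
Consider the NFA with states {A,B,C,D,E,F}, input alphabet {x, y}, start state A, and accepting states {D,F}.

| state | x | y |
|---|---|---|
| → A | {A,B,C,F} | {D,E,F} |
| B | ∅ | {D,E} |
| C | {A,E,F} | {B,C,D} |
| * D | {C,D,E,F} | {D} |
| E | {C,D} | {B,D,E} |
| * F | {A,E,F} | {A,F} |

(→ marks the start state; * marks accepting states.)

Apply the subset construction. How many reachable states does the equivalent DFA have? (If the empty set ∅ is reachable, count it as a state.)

Start state of the DFA: {A}.
{A} --x--> {A,B,C,F}  [new]
{A} --y--> {D,E,F}  [new]
{A,B,C,F} --x--> {A,B,C,E,F}  [new]
{A,B,C,F} --y--> {A,B,C,D,E,F}  [new]
{D,E,F} --x--> {A,C,D,E,F}  [new]
{D,E,F} --y--> {A,B,D,E,F}  [new]
{A,B,C,E,F} --x--> {A,B,C,D,E,F}  [seen]
{A,B,C,E,F} --y--> {A,B,C,D,E,F}  [seen]
{A,B,C,D,E,F} --x--> {A,B,C,D,E,F}  [seen]
{A,B,C,D,E,F} --y--> {A,B,C,D,E,F}  [seen]
{A,C,D,E,F} --x--> {A,B,C,D,E,F}  [seen]
{A,C,D,E,F} --y--> {A,B,C,D,E,F}  [seen]
{A,B,D,E,F} --x--> {A,B,C,D,E,F}  [seen]
{A,B,D,E,F} --y--> {A,B,D,E,F}  [seen]
Reachable DFA states: {A}, {A,B,C,F}, {D,E,F}, {A,B,C,E,F}, {A,B,C,D,E,F}, {A,C,D,E,F}, {A,B,D,E,F}.

7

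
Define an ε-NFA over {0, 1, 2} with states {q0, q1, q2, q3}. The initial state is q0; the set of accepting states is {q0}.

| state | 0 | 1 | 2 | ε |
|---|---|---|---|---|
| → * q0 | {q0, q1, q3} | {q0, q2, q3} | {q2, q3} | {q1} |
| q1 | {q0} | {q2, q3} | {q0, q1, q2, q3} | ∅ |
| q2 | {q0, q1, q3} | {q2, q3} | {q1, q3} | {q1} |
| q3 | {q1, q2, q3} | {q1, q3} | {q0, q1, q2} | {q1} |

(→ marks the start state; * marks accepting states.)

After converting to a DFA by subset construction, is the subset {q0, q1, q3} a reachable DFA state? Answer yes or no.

yes

Start state of the DFA: {q0, q1} (ε-closure of the NFA start).
{q0, q1} --0--> {q0, q1, q3}  [new]
{q0, q1} --1--> {q0, q1, q2, q3}  [new]
{q0, q1} --2--> {q0, q1, q2, q3}  [seen]
{q0, q1, q3} --0--> {q0, q1, q2, q3}  [seen]
{q0, q1, q3} --1--> {q0, q1, q2, q3}  [seen]
{q0, q1, q3} --2--> {q0, q1, q2, q3}  [seen]
{q0, q1, q2, q3} --0--> {q0, q1, q2, q3}  [seen]
{q0, q1, q2, q3} --1--> {q0, q1, q2, q3}  [seen]
{q0, q1, q2, q3} --2--> {q0, q1, q2, q3}  [seen]
Reachable DFA states: {q0, q1}, {q0, q1, q3}, {q0, q1, q2, q3}.
{q0, q1, q3} is among them.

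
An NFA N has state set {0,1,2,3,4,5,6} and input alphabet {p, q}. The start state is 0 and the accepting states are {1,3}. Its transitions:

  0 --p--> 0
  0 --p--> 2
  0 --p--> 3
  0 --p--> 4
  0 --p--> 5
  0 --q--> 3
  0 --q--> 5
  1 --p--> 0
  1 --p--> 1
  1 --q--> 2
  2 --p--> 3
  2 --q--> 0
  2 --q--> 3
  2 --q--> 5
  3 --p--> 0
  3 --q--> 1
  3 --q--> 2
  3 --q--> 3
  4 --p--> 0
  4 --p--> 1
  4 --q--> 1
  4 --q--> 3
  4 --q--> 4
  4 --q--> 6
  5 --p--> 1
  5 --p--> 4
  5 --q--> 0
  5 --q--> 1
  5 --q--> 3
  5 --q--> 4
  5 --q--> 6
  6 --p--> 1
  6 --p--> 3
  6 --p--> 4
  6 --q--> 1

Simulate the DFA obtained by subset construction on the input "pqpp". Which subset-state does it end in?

{0,1,2,3,4,5}

Start: {0}.
δ(0,p) = {0,2,3,4,5}.
Union: {0,2,3,4,5}.
After p: {0,2,3,4,5}.
δ(0,q) = {3,5}; δ(2,q) = {0,3,5}; δ(3,q) = {1,2,3}; δ(4,q) = {1,3,4,6}; δ(5,q) = {0,1,3,4,6}.
Union: {0,1,2,3,4,5,6}.
After q: {0,1,2,3,4,5,6}.
δ(0,p) = {0,2,3,4,5}; δ(1,p) = {0,1}; δ(2,p) = {3}; δ(3,p) = {0}; δ(4,p) = {0,1}; δ(5,p) = {1,4}; δ(6,p) = {1,3,4}.
Union: {0,1,2,3,4,5}.
After p: {0,1,2,3,4,5}.
δ(0,p) = {0,2,3,4,5}; δ(1,p) = {0,1}; δ(2,p) = {3}; δ(3,p) = {0}; δ(4,p) = {0,1}; δ(5,p) = {1,4}.
Union: {0,1,2,3,4,5}.
After p: {0,1,2,3,4,5}.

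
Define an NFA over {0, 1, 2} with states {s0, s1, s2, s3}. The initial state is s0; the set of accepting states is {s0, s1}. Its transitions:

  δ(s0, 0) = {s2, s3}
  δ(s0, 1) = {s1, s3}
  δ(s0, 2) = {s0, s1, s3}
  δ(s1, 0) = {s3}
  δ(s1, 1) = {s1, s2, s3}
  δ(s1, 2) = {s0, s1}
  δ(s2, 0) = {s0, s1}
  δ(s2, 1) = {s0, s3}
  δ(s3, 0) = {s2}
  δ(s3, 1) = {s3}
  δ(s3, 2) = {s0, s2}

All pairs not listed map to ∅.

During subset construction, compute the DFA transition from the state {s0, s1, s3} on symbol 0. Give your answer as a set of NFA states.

{s2, s3}

δ(s0,0) = {s2, s3}; δ(s1,0) = {s3}; δ(s3,0) = {s2}.
Union: {s2, s3}.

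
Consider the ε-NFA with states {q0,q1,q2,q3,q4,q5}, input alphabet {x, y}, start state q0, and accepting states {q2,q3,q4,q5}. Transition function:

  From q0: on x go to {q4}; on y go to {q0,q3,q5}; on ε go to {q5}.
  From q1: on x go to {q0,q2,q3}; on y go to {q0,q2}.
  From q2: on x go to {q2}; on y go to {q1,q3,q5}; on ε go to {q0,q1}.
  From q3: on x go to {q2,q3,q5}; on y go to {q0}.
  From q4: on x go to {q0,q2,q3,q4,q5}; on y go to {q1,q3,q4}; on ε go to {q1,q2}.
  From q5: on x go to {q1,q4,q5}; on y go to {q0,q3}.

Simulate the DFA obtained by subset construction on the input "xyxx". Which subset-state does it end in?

Start: {q0,q5}.
δ(q0,x) = {q4}; δ(q5,x) = {q1,q4,q5}.
Union: {q1,q4,q5}.
ε-closure gives {q0,q1,q2,q4,q5}.
After x: {q0,q1,q2,q4,q5}.
δ(q0,y) = {q0,q3,q5}; δ(q1,y) = {q0,q2}; δ(q2,y) = {q1,q3,q5}; δ(q4,y) = {q1,q3,q4}; δ(q5,y) = {q0,q3}.
Union: {q0,q1,q2,q3,q4,q5}.
After y: {q0,q1,q2,q3,q4,q5}.
δ(q0,x) = {q4}; δ(q1,x) = {q0,q2,q3}; δ(q2,x) = {q2}; δ(q3,x) = {q2,q3,q5}; δ(q4,x) = {q0,q2,q3,q4,q5}; δ(q5,x) = {q1,q4,q5}.
Union: {q0,q1,q2,q3,q4,q5}.
After x: {q0,q1,q2,q3,q4,q5}.
δ(q0,x) = {q4}; δ(q1,x) = {q0,q2,q3}; δ(q2,x) = {q2}; δ(q3,x) = {q2,q3,q5}; δ(q4,x) = {q0,q2,q3,q4,q5}; δ(q5,x) = {q1,q4,q5}.
Union: {q0,q1,q2,q3,q4,q5}.
After x: {q0,q1,q2,q3,q4,q5}.

{q0,q1,q2,q3,q4,q5}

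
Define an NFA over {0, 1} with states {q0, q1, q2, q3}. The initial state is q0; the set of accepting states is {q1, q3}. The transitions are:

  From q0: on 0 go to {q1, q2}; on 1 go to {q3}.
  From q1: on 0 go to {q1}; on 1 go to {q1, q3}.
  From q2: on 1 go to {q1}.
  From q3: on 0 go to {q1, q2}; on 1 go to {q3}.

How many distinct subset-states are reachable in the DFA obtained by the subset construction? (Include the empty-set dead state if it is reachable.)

Start state of the DFA: {q0}.
{q0} --0--> {q1, q2}  [new]
{q0} --1--> {q3}  [new]
{q1, q2} --0--> {q1}  [new]
{q1, q2} --1--> {q1, q3}  [new]
{q3} --0--> {q1, q2}  [seen]
{q3} --1--> {q3}  [seen]
{q1} --0--> {q1}  [seen]
{q1} --1--> {q1, q3}  [seen]
{q1, q3} --0--> {q1, q2}  [seen]
{q1, q3} --1--> {q1, q3}  [seen]
Reachable DFA states: {q0}, {q1, q2}, {q3}, {q1}, {q1, q3}.

5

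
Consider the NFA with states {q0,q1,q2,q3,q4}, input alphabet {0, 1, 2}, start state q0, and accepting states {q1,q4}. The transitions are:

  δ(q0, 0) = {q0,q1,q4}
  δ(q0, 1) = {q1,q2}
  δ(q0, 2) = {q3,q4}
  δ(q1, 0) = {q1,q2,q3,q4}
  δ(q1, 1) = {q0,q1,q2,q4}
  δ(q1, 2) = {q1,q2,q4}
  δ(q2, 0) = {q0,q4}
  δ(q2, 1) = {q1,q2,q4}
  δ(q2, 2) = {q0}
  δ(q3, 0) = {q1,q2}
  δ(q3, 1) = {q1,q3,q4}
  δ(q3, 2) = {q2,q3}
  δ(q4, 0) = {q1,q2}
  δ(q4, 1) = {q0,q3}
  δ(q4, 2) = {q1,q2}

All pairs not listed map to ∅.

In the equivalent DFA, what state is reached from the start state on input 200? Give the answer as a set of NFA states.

{q0,q1,q2,q3,q4}

Start: {q0}.
δ(q0,2) = {q3,q4}.
Union: {q3,q4}.
After 2: {q3,q4}.
δ(q3,0) = {q1,q2}; δ(q4,0) = {q1,q2}.
Union: {q1,q2}.
After 0: {q1,q2}.
δ(q1,0) = {q1,q2,q3,q4}; δ(q2,0) = {q0,q4}.
Union: {q0,q1,q2,q3,q4}.
After 0: {q0,q1,q2,q3,q4}.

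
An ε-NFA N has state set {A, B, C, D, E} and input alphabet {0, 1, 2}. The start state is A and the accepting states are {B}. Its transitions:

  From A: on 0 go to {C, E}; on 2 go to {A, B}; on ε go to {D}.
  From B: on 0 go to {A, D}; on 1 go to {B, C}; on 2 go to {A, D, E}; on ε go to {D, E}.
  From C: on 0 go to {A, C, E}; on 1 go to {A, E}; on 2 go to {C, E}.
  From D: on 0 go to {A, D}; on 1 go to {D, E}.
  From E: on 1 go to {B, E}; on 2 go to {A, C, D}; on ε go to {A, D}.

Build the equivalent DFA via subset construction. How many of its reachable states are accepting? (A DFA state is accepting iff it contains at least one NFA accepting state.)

Start state of the DFA: {A, D} (ε-closure of the NFA start).
{A, D} --0--> {A, C, D, E}  [new]
{A, D} --1--> {A, D, E}  [new]
{A, D} --2--> {A, B, D, E}  [new]
{A, C, D, E} --0--> {A, C, D, E}  [seen]
{A, C, D, E} --1--> {A, B, D, E}  [seen]
{A, C, D, E} --2--> {A, B, C, D, E}  [new]
{A, D, E} --0--> {A, C, D, E}  [seen]
{A, D, E} --1--> {A, B, D, E}  [seen]
{A, D, E} --2--> {A, B, C, D, E}  [seen]
{A, B, D, E} --0--> {A, C, D, E}  [seen]
{A, B, D, E} --1--> {A, B, C, D, E}  [seen]
{A, B, D, E} --2--> {A, B, C, D, E}  [seen]
{A, B, C, D, E} --0--> {A, C, D, E}  [seen]
{A, B, C, D, E} --1--> {A, B, C, D, E}  [seen]
{A, B, C, D, E} --2--> {A, B, C, D, E}  [seen]
Reachable DFA states: {A, D}, {A, C, D, E}, {A, D, E}, {A, B, D, E}, {A, B, C, D, E}.
Accepting DFA states (contain an NFA accepting state): {A, B, D, E}, {A, B, C, D, E}.

2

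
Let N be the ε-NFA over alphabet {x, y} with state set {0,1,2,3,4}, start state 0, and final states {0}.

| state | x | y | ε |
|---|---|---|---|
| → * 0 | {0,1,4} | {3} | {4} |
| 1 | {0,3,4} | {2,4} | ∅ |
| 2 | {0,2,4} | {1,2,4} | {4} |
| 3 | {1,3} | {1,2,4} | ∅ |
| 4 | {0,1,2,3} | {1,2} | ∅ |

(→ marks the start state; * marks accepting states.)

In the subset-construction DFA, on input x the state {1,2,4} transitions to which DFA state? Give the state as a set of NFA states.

{0,1,2,3,4}

δ(1,x) = {0,3,4}; δ(2,x) = {0,2,4}; δ(4,x) = {0,1,2,3}.
Union: {0,1,2,3,4}.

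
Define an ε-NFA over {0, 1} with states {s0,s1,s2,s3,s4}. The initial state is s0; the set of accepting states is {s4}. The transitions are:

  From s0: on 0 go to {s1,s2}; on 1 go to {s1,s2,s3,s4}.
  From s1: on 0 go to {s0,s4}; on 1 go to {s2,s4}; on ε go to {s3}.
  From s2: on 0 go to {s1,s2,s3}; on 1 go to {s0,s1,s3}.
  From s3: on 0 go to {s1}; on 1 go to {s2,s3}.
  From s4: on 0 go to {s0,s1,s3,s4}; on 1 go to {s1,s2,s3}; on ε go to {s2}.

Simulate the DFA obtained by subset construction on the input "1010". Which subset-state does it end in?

{s0,s1,s2,s3,s4}

Start: {s0}.
δ(s0,1) = {s1,s2,s3,s4}.
Union: {s1,s2,s3,s4}.
After 1: {s1,s2,s3,s4}.
δ(s1,0) = {s0,s4}; δ(s2,0) = {s1,s2,s3}; δ(s3,0) = {s1}; δ(s4,0) = {s0,s1,s3,s4}.
Union: {s0,s1,s2,s3,s4}.
After 0: {s0,s1,s2,s3,s4}.
δ(s0,1) = {s1,s2,s3,s4}; δ(s1,1) = {s2,s4}; δ(s2,1) = {s0,s1,s3}; δ(s3,1) = {s2,s3}; δ(s4,1) = {s1,s2,s3}.
Union: {s0,s1,s2,s3,s4}.
After 1: {s0,s1,s2,s3,s4}.
δ(s0,0) = {s1,s2}; δ(s1,0) = {s0,s4}; δ(s2,0) = {s1,s2,s3}; δ(s3,0) = {s1}; δ(s4,0) = {s0,s1,s3,s4}.
Union: {s0,s1,s2,s3,s4}.
After 0: {s0,s1,s2,s3,s4}.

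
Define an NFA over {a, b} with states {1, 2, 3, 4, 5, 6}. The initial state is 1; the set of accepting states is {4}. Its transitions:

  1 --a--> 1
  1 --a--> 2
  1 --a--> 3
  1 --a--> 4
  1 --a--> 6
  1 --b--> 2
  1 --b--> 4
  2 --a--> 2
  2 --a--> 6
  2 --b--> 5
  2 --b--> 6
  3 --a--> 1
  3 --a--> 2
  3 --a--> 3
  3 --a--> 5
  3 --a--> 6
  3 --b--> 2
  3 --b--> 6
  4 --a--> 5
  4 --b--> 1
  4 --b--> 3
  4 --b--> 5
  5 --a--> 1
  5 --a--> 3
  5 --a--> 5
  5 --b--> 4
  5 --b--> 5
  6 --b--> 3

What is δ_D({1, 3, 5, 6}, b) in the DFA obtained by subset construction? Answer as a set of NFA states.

δ(1,b) = {2, 4}; δ(3,b) = {2, 6}; δ(5,b) = {4, 5}; δ(6,b) = {3}.
Union: {2, 3, 4, 5, 6}.

{2, 3, 4, 5, 6}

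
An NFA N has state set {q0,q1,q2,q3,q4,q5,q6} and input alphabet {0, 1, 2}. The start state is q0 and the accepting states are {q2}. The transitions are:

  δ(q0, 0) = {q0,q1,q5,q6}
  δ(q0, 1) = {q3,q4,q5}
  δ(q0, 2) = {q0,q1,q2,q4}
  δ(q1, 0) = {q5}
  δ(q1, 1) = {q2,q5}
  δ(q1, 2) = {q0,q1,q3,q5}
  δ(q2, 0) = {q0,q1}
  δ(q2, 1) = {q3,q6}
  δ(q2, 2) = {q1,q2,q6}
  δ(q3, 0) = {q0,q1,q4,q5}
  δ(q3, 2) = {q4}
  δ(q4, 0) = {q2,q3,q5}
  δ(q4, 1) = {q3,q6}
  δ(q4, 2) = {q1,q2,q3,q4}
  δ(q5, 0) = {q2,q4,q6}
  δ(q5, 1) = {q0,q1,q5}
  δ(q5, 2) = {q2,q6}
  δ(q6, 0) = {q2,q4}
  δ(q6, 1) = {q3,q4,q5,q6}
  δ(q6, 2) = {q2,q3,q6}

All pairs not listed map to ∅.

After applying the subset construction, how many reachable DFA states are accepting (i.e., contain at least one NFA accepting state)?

7

Start state of the DFA: {q0}.
{q0} --0--> {q0,q1,q5,q6}  [new]
{q0} --1--> {q3,q4,q5}  [new]
{q0} --2--> {q0,q1,q2,q4}  [new]
{q0,q1,q5,q6} --0--> {q0,q1,q2,q4,q5,q6}  [new]
{q0,q1,q5,q6} --1--> {q0,q1,q2,q3,q4,q5,q6}  [new]
{q0,q1,q5,q6} --2--> {q0,q1,q2,q3,q4,q5,q6}  [seen]
{q3,q4,q5} --0--> {q0,q1,q2,q3,q4,q5,q6}  [seen]
{q3,q4,q5} --1--> {q0,q1,q3,q5,q6}  [new]
{q3,q4,q5} --2--> {q1,q2,q3,q4,q6}  [new]
{q0,q1,q2,q4} --0--> {q0,q1,q2,q3,q5,q6}  [new]
{q0,q1,q2,q4} --1--> {q2,q3,q4,q5,q6}  [new]
{q0,q1,q2,q4} --2--> {q0,q1,q2,q3,q4,q5,q6}  [seen]
{q0,q1,q2,q4,q5,q6} --0--> {q0,q1,q2,q3,q4,q5,q6}  [seen]
{q0,q1,q2,q4,q5,q6} --1--> {q0,q1,q2,q3,q4,q5,q6}  [seen]
{q0,q1,q2,q4,q5,q6} --2--> {q0,q1,q2,q3,q4,q5,q6}  [seen]
{q0,q1,q2,q3,q4,q5,q6} --0--> {q0,q1,q2,q3,q4,q5,q6}  [seen]
{q0,q1,q2,q3,q4,q5,q6} --1--> {q0,q1,q2,q3,q4,q5,q6}  [seen]
{q0,q1,q2,q3,q4,q5,q6} --2--> {q0,q1,q2,q3,q4,q5,q6}  [seen]
{q0,q1,q3,q5,q6} --0--> {q0,q1,q2,q4,q5,q6}  [seen]
{q0,q1,q3,q5,q6} --1--> {q0,q1,q2,q3,q4,q5,q6}  [seen]
{q0,q1,q3,q5,q6} --2--> {q0,q1,q2,q3,q4,q5,q6}  [seen]
{q1,q2,q3,q4,q6} --0--> {q0,q1,q2,q3,q4,q5}  [new]
{q1,q2,q3,q4,q6} --1--> {q2,q3,q4,q5,q6}  [seen]
{q1,q2,q3,q4,q6} --2--> {q0,q1,q2,q3,q4,q5,q6}  [seen]
{q0,q1,q2,q3,q5,q6} --0--> {q0,q1,q2,q4,q5,q6}  [seen]
{q0,q1,q2,q3,q5,q6} --1--> {q0,q1,q2,q3,q4,q5,q6}  [seen]
{q0,q1,q2,q3,q5,q6} --2--> {q0,q1,q2,q3,q4,q5,q6}  [seen]
{q2,q3,q4,q5,q6} --0--> {q0,q1,q2,q3,q4,q5,q6}  [seen]
{q2,q3,q4,q5,q6} --1--> {q0,q1,q3,q4,q5,q6}  [new]
{q2,q3,q4,q5,q6} --2--> {q1,q2,q3,q4,q6}  [seen]
{q0,q1,q2,q3,q4,q5} --0--> {q0,q1,q2,q3,q4,q5,q6}  [seen]
{q0,q1,q2,q3,q4,q5} --1--> {q0,q1,q2,q3,q4,q5,q6}  [seen]
{q0,q1,q2,q3,q4,q5} --2--> {q0,q1,q2,q3,q4,q5,q6}  [seen]
{q0,q1,q3,q4,q5,q6} --0--> {q0,q1,q2,q3,q4,q5,q6}  [seen]
{q0,q1,q3,q4,q5,q6} --1--> {q0,q1,q2,q3,q4,q5,q6}  [seen]
{q0,q1,q3,q4,q5,q6} --2--> {q0,q1,q2,q3,q4,q5,q6}  [seen]
Reachable DFA states: {q0}, {q0,q1,q5,q6}, {q3,q4,q5}, {q0,q1,q2,q4}, {q0,q1,q2,q4,q5,q6}, {q0,q1,q2,q3,q4,q5,q6}, {q0,q1,q3,q5,q6}, {q1,q2,q3,q4,q6}, {q0,q1,q2,q3,q5,q6}, {q2,q3,q4,q5,q6}, {q0,q1,q2,q3,q4,q5}, {q0,q1,q3,q4,q5,q6}.
Accepting DFA states (contain an NFA accepting state): {q0,q1,q2,q4}, {q0,q1,q2,q4,q5,q6}, {q0,q1,q2,q3,q4,q5,q6}, {q1,q2,q3,q4,q6}, {q0,q1,q2,q3,q5,q6}, {q2,q3,q4,q5,q6}, {q0,q1,q2,q3,q4,q5}.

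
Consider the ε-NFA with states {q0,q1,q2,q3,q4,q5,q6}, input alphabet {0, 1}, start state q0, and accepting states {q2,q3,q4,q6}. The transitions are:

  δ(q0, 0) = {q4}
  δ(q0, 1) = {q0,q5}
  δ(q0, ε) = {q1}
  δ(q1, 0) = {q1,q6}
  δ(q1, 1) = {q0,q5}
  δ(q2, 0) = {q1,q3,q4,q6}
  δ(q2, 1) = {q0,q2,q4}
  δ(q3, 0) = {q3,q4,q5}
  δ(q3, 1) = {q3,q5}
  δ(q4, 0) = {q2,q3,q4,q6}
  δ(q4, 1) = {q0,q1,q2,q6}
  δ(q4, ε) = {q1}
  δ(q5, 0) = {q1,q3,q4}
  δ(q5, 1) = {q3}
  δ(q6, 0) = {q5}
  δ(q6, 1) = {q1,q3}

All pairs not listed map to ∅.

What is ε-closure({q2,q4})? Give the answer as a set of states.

{q1,q2,q4}

Begin with {q2,q4}.
q4 →ε {q1}; add q1.
ε-closure = {q1,q2,q4}.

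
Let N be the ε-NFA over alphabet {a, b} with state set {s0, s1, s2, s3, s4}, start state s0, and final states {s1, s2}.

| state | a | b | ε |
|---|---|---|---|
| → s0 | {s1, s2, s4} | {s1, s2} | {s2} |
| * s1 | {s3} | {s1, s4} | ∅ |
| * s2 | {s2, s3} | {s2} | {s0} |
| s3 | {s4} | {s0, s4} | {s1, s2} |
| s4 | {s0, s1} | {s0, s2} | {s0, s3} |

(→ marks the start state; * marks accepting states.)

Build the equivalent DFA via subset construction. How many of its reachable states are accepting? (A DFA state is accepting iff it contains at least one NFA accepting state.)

3

Start state of the DFA: {s0, s2} (ε-closure of the NFA start).
{s0, s2} --a--> {s0, s1, s2, s3, s4}  [new]
{s0, s2} --b--> {s0, s1, s2}  [new]
{s0, s1, s2, s3, s4} --a--> {s0, s1, s2, s3, s4}  [seen]
{s0, s1, s2, s3, s4} --b--> {s0, s1, s2, s3, s4}  [seen]
{s0, s1, s2} --a--> {s0, s1, s2, s3, s4}  [seen]
{s0, s1, s2} --b--> {s0, s1, s2, s3, s4}  [seen]
Reachable DFA states: {s0, s2}, {s0, s1, s2, s3, s4}, {s0, s1, s2}.
Accepting DFA states (contain an NFA accepting state): {s0, s2}, {s0, s1, s2, s3, s4}, {s0, s1, s2}.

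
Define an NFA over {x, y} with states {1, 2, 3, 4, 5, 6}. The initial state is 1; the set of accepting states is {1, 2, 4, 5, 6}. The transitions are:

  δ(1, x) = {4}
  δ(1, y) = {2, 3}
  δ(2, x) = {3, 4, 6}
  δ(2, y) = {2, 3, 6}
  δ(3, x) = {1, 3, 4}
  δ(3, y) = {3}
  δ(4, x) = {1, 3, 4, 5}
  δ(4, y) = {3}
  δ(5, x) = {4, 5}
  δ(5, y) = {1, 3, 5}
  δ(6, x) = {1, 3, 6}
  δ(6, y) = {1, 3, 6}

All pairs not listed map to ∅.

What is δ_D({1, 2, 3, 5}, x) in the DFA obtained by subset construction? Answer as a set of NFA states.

δ(1,x) = {4}; δ(2,x) = {3, 4, 6}; δ(3,x) = {1, 3, 4}; δ(5,x) = {4, 5}.
Union: {1, 3, 4, 5, 6}.

{1, 3, 4, 5, 6}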